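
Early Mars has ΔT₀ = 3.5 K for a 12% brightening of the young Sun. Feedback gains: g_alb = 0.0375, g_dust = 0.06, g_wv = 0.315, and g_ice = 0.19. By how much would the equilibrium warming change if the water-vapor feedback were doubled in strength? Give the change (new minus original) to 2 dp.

Original: g = 0.6025, ΔT = 3.5/(1−0.6025) = 8.8050 K.
With doubled water-vapor: g' = 0.9175, ΔT' = 3.5/(1−0.9175) = 42.4242 K.
Change = 42.4242 − 8.8050 = 33.62 K.

33.62 K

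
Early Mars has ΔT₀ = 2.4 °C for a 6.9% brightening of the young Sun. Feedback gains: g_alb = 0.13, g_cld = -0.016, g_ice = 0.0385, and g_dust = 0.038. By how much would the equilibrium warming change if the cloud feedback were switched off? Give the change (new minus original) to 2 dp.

Original: g = 0.1905, ΔT = 2.4/(1−0.1905) = 2.9648 °C.
Without cloud: g' = 0.2065, ΔT' = 2.4/(1−0.2065) = 3.0246 °C.
Change = 3.0246 − 2.9648 = 0.06 °C.

0.06 °C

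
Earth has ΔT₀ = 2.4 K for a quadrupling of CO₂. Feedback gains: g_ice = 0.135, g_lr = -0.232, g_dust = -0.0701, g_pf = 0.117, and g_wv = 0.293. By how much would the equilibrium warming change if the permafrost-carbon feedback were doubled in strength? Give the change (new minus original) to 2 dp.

Original: g = 0.2429, ΔT = 2.4/(1−0.2429) = 3.1700 K.
With doubled permafrost-carbon: g' = 0.3599, ΔT' = 2.4/(1−0.3599) = 3.7494 K.
Change = 3.7494 − 3.1700 = 0.58 K.

0.58 K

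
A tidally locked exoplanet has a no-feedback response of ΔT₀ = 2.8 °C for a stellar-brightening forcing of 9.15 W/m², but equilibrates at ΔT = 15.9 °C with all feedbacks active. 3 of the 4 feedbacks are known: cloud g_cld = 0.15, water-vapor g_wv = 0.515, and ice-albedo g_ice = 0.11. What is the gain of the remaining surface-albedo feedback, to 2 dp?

0.05

Amplification A = ΔT/ΔT₀ = 15.9/2.8 = 5.679.
Total gain g = 1 − 1/A = 1 − 1/5.679 = 0.8239.
Known gains sum to 0.15 + 0.515 + 0.11 = 0.775.
g_alb = 0.8239 − 0.775 = 0.05.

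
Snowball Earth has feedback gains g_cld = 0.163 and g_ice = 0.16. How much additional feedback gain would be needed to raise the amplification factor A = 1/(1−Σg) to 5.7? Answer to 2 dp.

Current total gain = 0.323.
Target gain for A = 5.7: g* = 1 − 1/5.7 = 0.8246.
Additional gain needed = 0.8246 − 0.323 = 0.50.

0.50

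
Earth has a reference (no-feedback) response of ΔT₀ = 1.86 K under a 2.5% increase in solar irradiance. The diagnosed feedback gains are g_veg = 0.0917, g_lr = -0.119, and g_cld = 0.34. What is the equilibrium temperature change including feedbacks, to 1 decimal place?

2.7 K

Total gain g = 0.0917 − 0.119 + 0.34 = 0.3127.
Amplification A = 1/(1 − 0.3127) = 1.455.
ΔT = 1.86 × 1.455 = 2.7 K.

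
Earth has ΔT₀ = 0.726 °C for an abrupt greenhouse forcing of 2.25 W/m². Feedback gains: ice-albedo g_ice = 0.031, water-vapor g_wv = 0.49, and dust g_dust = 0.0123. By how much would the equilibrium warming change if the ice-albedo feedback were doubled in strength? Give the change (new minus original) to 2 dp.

Original: g = 0.5333, ΔT = 0.726/(1−0.5333) = 1.5556 °C.
With doubled ice-albedo: g' = 0.5643, ΔT' = 0.726/(1−0.5643) = 1.6663 °C.
Change = 1.6663 − 1.5556 = 0.11 °C.

0.11 °C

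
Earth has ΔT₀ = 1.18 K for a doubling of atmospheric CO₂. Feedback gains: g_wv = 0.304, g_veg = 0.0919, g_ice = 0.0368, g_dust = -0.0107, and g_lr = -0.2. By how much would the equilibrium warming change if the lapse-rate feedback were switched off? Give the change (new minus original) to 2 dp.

Original: g = 0.222, ΔT = 1.18/(1−0.222) = 1.5167 K.
Without lapse-rate: g' = 0.422, ΔT' = 1.18/(1−0.422) = 2.0415 K.
Change = 2.0415 − 1.5167 = 0.52 K.

0.52 K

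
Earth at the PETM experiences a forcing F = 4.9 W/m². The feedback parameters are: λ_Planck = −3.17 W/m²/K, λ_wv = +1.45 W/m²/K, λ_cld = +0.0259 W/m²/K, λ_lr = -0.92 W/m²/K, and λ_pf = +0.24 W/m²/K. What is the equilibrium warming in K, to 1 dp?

Net feedback parameter λ = (−3.17) + (+1.45) + (+0.0259) + (-0.92) + (+0.24) = -2.3741 W/m²/K.
ΔT = −F/λ = −4.9/(-2.3741) = 2.1 K.

2.1 K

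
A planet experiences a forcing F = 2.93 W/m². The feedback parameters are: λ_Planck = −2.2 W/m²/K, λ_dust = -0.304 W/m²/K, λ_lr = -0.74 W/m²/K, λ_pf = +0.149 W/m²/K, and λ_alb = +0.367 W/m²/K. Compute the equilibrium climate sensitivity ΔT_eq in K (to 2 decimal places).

1.07 K

Net feedback parameter λ = (−2.2) + (-0.304) + (-0.74) + (+0.149) + (+0.367) = -2.728 W/m²/K.
ΔT = −F/λ = −2.93/(-2.728) = 1.07 K.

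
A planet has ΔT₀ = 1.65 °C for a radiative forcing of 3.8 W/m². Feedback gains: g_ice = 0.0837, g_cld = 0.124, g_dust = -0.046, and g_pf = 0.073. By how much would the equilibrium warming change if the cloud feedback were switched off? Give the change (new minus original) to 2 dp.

-0.30 °C

Original: g = 0.2347, ΔT = 1.65/(1−0.2347) = 2.1560 °C.
Without cloud: g' = 0.1107, ΔT' = 1.65/(1−0.1107) = 1.8554 °C.
Change = 1.8554 − 2.1560 = -0.30 °C.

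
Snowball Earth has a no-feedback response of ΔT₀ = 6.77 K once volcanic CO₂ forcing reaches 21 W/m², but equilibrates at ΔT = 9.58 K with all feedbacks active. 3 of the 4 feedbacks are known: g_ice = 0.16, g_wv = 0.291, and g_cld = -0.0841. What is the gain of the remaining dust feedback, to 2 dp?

Amplification A = ΔT/ΔT₀ = 9.58/6.77 = 1.415.
Total gain g = 1 − 1/A = 1 − 1/1.415 = 0.2933.
Known gains sum to 0.16 + 0.291 − 0.0841 = 0.3669.
g_dust = 0.2933 − 0.3669 = -0.07.

-0.07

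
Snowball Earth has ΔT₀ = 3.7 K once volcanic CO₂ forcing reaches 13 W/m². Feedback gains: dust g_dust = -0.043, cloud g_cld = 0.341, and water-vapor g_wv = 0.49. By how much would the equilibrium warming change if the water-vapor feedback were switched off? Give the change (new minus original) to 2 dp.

-12.18 K

Original: g = 0.788, ΔT = 3.7/(1−0.788) = 17.4528 K.
Without water-vapor: g' = 0.298, ΔT' = 3.7/(1−0.298) = 5.2707 K.
Change = 5.2707 − 17.4528 = -12.18 K.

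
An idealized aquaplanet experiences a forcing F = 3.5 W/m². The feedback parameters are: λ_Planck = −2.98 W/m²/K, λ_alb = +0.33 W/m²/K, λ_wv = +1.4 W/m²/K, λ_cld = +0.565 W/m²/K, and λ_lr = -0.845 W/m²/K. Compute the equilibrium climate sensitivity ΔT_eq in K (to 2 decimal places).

2.29 K

Net feedback parameter λ = (−2.98) + (+0.33) + (+1.4) + (+0.565) + (-0.845) = -1.53 W/m²/K.
ΔT = −F/λ = −3.5/(-1.53) = 2.29 K.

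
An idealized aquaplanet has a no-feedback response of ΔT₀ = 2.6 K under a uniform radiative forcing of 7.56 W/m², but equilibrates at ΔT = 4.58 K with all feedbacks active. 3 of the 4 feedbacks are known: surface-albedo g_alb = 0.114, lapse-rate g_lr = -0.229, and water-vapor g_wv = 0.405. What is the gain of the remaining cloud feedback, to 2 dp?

0.14

Amplification A = ΔT/ΔT₀ = 4.58/2.6 = 1.762.
Total gain g = 1 − 1/A = 1 − 1/1.762 = 0.4325.
Known gains sum to 0.114 − 0.229 + 0.405 = 0.29.
g_cld = 0.4325 − 0.29 = 0.14.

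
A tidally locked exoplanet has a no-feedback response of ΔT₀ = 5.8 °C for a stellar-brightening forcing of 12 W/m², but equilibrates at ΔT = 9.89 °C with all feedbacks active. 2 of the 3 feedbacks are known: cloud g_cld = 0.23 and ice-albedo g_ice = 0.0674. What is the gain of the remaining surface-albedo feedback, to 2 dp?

0.12

Amplification A = ΔT/ΔT₀ = 9.89/5.8 = 1.705.
Total gain g = 1 − 1/A = 1 − 1/1.705 = 0.4135.
Known gains sum to 0.23 + 0.0674 = 0.2974.
g_alb = 0.4135 − 0.2974 = 0.12.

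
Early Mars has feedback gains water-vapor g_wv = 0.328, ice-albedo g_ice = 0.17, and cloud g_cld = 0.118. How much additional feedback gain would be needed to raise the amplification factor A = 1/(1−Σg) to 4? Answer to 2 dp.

0.13

Current total gain = 0.616.
Target gain for A = 4: g* = 1 − 1/4 = 0.75.
Additional gain needed = 0.75 − 0.616 = 0.13.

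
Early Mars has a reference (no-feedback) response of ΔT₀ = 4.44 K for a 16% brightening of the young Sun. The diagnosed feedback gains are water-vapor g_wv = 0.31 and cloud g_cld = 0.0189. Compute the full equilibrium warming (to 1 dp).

6.6 K

Total gain g = 0.31 + 0.0189 = 0.3289.
Amplification A = 1/(1 − 0.3289) = 1.49.
ΔT = 4.44 × 1.49 = 6.6 K.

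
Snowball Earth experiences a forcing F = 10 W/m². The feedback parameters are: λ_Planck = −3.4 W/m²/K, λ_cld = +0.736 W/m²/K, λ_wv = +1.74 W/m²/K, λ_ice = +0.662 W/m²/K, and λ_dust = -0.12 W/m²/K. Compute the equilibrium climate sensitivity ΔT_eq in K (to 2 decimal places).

Net feedback parameter λ = (−3.4) + (+0.736) + (+1.74) + (+0.662) + (-0.12) = -0.382 W/m²/K.
ΔT = −F/λ = −10/(-0.382) = 26.18 K.

26.18 K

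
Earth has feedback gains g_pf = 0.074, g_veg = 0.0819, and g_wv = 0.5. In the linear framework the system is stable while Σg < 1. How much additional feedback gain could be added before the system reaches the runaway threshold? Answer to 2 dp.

Current total gain = 0.074 + 0.0819 + 0.5 = 0.6559.
Margin to runaway = 1 − 0.6559 = 0.34.

0.34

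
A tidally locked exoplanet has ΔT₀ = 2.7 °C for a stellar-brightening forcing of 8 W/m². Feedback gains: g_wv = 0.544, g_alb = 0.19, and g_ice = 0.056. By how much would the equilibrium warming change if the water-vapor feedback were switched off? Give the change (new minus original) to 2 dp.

-9.28 °C

Original: g = 0.79, ΔT = 2.7/(1−0.79) = 12.8571 °C.
Without water-vapor: g' = 0.246, ΔT' = 2.7/(1−0.246) = 3.5809 °C.
Change = 3.5809 − 12.8571 = -9.28 °C.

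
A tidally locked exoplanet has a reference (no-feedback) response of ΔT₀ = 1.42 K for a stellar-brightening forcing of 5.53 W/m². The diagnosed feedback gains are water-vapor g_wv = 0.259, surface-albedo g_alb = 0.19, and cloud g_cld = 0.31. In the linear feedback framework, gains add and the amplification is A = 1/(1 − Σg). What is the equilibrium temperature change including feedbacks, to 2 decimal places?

5.89 K

Total gain g = 0.259 + 0.19 + 0.31 = 0.759.
Amplification A = 1/(1 − 0.759) = 4.149.
ΔT = 1.42 × 4.149 = 5.89 K.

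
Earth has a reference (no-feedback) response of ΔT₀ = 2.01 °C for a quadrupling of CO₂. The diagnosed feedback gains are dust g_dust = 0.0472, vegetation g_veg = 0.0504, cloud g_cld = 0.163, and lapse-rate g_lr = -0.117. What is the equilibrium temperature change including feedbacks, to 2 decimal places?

2.35 °C

Total gain g = 0.0472 + 0.0504 + 0.163 − 0.117 = 0.1436.
Amplification A = 1/(1 − 0.1436) = 1.168.
ΔT = 2.01 × 1.168 = 2.35 °C.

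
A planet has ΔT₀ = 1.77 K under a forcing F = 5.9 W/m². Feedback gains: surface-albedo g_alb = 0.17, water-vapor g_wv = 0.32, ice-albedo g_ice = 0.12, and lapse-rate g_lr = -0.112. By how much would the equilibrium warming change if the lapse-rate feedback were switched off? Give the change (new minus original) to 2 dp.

1.01 K

Original: g = 0.498, ΔT = 1.77/(1−0.498) = 3.5259 K.
Without lapse-rate: g' = 0.61, ΔT' = 1.77/(1−0.61) = 4.5385 K.
Change = 4.5385 − 3.5259 = 1.01 K.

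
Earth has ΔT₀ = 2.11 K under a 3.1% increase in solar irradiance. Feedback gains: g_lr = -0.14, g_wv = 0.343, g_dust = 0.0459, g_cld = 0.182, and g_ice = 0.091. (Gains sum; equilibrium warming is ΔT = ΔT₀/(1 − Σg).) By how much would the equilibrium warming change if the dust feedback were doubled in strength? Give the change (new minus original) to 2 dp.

Original: g = 0.5219, ΔT = 2.11/(1−0.5219) = 4.4133 K.
With doubled dust: g' = 0.5678, ΔT' = 2.11/(1−0.5678) = 4.8820 K.
Change = 4.8820 − 4.4133 = 0.47 K.

0.47 K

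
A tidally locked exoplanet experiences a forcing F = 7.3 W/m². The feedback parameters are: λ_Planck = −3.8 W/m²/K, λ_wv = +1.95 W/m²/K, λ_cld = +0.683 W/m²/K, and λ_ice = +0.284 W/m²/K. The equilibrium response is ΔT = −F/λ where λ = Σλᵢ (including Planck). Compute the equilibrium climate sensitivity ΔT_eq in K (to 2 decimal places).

Net feedback parameter λ = (−3.8) + (+1.95) + (+0.683) + (+0.284) = -0.883 W/m²/K.
ΔT = −F/λ = −7.3/(-0.883) = 8.27 K.

8.27 K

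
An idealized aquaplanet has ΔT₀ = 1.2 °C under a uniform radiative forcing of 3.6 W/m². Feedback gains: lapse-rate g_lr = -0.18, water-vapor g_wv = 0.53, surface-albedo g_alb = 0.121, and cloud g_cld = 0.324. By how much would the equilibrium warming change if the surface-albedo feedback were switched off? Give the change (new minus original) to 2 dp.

-2.17 °C

Original: g = 0.795, ΔT = 1.2/(1−0.795) = 5.8537 °C.
Without surface-albedo: g' = 0.674, ΔT' = 1.2/(1−0.674) = 3.6810 °C.
Change = 3.6810 − 5.8537 = -2.17 °C.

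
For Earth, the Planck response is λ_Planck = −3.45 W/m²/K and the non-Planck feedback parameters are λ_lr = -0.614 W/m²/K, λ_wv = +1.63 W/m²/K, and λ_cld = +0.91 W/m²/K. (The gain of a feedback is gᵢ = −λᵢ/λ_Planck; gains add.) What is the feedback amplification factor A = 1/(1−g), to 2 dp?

2.26

Convert to gains: g_lr = -0.614/3.45 = -0.178; g_wv = 1.63/3.45 = 0.4725; g_cld = 0.91/3.45 = 0.2638.
Total gain g = 0.5583.
A = 1/(1 − 0.5583) = 2.26.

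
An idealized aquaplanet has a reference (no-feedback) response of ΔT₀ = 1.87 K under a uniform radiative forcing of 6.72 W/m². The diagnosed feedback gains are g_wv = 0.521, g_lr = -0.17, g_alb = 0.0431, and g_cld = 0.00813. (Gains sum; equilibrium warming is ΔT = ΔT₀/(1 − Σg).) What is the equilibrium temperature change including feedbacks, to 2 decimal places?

Total gain g = 0.521 − 0.17 + 0.0431 + 0.00813 = 0.40223.
Amplification A = 1/(1 − 0.40223) = 1.673.
ΔT = 1.87 × 1.673 = 3.13 K.

3.13 K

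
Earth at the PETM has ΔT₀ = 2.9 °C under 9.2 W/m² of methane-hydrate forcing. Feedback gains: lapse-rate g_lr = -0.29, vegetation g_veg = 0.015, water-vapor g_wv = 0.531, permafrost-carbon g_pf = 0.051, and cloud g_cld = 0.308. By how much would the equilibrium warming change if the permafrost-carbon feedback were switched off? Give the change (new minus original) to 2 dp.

Original: g = 0.615, ΔT = 2.9/(1−0.615) = 7.5325 °C.
Without permafrost-carbon: g' = 0.564, ΔT' = 2.9/(1−0.564) = 6.6514 °C.
Change = 6.6514 − 7.5325 = -0.88 °C.

-0.88 °C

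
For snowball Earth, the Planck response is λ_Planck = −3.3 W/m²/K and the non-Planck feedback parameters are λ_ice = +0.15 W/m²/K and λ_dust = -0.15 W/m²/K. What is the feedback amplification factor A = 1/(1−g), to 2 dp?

1.00

Convert to gains: g_ice = 0.15/3.3 = 0.04545; g_dust = -0.15/3.3 = -0.04545.
Total gain g = 0.
A = 1/(1 − 0) = 1.00.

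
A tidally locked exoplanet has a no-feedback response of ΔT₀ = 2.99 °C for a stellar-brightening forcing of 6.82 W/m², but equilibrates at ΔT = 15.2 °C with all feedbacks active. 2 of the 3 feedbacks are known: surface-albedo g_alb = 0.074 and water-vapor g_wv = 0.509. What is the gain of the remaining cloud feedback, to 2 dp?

0.22

Amplification A = ΔT/ΔT₀ = 15.2/2.99 = 5.084.
Total gain g = 1 − 1/A = 1 − 1/5.084 = 0.8033.
Known gains sum to 0.074 + 0.509 = 0.583.
g_cld = 0.8033 − 0.583 = 0.22.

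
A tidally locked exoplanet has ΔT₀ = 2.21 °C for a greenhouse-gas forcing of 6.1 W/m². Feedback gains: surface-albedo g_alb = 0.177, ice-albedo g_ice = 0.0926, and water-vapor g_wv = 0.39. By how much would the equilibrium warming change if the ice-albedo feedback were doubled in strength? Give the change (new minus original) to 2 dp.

2.43 °C

Original: g = 0.6596, ΔT = 2.21/(1−0.6596) = 6.4924 °C.
With doubled ice-albedo: g' = 0.7522, ΔT' = 2.21/(1−0.7522) = 8.9185 °C.
Change = 8.9185 − 6.4924 = 2.43 °C.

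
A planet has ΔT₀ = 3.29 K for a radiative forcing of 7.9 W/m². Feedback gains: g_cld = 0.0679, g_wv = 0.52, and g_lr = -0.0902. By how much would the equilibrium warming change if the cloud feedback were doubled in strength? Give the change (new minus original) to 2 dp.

Original: g = 0.4977, ΔT = 3.29/(1−0.4977) = 6.5499 K.
With doubled cloud: g' = 0.5656, ΔT' = 3.29/(1−0.5656) = 7.5737 K.
Change = 7.5737 − 6.5499 = 1.02 K.

1.02 K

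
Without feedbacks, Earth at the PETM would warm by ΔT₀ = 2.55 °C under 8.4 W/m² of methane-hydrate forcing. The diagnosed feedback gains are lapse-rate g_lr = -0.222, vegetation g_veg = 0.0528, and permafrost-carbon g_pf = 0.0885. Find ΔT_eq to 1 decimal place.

2.4 °C

Total gain g = -0.222 + 0.0528 + 0.0885 = -0.0807.
Amplification A = 1/(1 + 0.0807) = 0.9253.
ΔT = 2.55 × 0.9253 = 2.4 °C.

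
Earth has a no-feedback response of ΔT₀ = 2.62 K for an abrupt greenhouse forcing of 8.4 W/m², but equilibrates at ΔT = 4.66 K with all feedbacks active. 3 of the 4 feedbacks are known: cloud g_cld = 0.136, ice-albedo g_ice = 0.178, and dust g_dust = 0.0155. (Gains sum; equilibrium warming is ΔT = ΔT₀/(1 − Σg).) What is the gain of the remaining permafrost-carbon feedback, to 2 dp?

Amplification A = ΔT/ΔT₀ = 4.66/2.62 = 1.779.
Total gain g = 1 − 1/A = 1 − 1/1.779 = 0.4379.
Known gains sum to 0.136 + 0.178 + 0.0155 = 0.3295.
g_pf = 0.4379 − 0.3295 = 0.11.

0.11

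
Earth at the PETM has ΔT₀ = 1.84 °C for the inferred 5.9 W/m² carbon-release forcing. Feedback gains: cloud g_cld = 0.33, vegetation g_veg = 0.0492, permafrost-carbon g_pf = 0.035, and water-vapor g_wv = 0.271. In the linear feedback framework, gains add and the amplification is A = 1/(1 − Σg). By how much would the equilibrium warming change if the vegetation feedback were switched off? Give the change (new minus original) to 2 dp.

Original: g = 0.6852, ΔT = 1.84/(1−0.6852) = 5.8450 °C.
Without vegetation: g' = 0.636, ΔT' = 1.84/(1−0.636) = 5.0549 °C.
Change = 5.0549 − 5.8450 = -0.79 °C.

-0.79 °C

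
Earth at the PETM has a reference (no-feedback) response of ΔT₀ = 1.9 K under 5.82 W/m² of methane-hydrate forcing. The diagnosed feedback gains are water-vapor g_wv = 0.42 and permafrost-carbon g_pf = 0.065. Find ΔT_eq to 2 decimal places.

3.69 K

Total gain g = 0.42 + 0.065 = 0.485.
Amplification A = 1/(1 − 0.485) = 1.942.
ΔT = 1.9 × 1.942 = 3.69 K.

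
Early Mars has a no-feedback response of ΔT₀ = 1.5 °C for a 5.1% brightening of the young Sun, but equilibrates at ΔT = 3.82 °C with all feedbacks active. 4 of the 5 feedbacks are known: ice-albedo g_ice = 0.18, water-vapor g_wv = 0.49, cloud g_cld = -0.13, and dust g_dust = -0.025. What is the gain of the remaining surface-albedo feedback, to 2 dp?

Amplification A = ΔT/ΔT₀ = 3.82/1.5 = 2.547.
Total gain g = 1 − 1/A = 1 − 1/2.547 = 0.6074.
Known gains sum to 0.18 + 0.49 − 0.13 − 0.025 = 0.515.
g_alb = 0.6074 − 0.515 = 0.09.

0.09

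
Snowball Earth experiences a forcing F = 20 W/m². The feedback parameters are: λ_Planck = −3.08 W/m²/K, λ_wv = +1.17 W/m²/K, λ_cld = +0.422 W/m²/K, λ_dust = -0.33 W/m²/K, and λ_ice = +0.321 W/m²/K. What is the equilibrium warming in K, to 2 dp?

Net feedback parameter λ = (−3.08) + (+1.17) + (+0.422) + (-0.33) + (+0.321) = -1.497 W/m²/K.
ΔT = −F/λ = −20/(-1.497) = 13.36 K.

13.36 K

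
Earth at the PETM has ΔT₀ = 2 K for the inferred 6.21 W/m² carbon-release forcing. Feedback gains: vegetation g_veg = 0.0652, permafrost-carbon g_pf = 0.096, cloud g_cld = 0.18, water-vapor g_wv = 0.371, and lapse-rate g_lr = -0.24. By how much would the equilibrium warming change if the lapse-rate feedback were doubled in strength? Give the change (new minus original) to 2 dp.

Original: g = 0.4722, ΔT = 2/(1−0.4722) = 3.7893 K.
With doubled lapse-rate: g' = 0.2322, ΔT' = 2/(1−0.2322) = 2.6048 K.
Change = 2.6048 − 3.7893 = -1.18 K.

-1.18 K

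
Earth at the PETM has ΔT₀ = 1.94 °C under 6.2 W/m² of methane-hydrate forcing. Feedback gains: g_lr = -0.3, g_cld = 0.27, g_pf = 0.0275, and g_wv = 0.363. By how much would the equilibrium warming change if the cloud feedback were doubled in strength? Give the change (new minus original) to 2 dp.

2.22 °C

Original: g = 0.3605, ΔT = 1.94/(1−0.3605) = 3.0336 °C.
With doubled cloud: g' = 0.6305, ΔT' = 1.94/(1−0.6305) = 5.2503 °C.
Change = 5.2503 − 3.0336 = 2.22 °C.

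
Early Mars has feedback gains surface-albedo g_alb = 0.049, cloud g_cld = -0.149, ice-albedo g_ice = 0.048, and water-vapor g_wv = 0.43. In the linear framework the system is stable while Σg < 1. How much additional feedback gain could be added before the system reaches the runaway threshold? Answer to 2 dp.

Current total gain = 0.049 − 0.149 + 0.048 + 0.43 = 0.378.
Margin to runaway = 1 − 0.378 = 0.62.

0.62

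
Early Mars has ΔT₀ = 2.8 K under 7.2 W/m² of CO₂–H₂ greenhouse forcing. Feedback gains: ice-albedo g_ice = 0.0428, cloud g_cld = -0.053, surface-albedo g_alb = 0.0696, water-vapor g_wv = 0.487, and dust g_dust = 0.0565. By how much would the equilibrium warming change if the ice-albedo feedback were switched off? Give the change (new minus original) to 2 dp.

Original: g = 0.6029, ΔT = 2.8/(1−0.6029) = 7.0511 K.
Without ice-albedo: g' = 0.5601, ΔT' = 2.8/(1−0.5601) = 6.3651 K.
Change = 6.3651 − 7.0511 = -0.69 K.

-0.69 K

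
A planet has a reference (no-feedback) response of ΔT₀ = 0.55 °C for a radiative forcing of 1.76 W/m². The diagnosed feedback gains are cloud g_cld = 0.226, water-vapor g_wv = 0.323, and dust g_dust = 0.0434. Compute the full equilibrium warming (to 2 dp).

Total gain g = 0.226 + 0.323 + 0.0434 = 0.5924.
Amplification A = 1/(1 − 0.5924) = 2.453.
ΔT = 0.55 × 2.453 = 1.35 °C.

1.35 °C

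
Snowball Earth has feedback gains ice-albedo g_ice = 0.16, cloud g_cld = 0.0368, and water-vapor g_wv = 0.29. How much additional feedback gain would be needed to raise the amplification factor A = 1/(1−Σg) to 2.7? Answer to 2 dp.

0.14

Current total gain = 0.4868.
Target gain for A = 2.7: g* = 1 − 1/2.7 = 0.6296.
Additional gain needed = 0.6296 − 0.4868 = 0.14.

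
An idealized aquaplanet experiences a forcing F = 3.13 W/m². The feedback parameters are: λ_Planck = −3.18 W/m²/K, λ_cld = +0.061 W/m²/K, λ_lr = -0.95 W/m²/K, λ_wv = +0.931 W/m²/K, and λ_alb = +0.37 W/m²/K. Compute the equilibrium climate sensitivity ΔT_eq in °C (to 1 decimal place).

Net feedback parameter λ = (−3.18) + (+0.061) + (-0.95) + (+0.931) + (+0.37) = -2.768 W/m²/K.
ΔT = −F/λ = −3.13/(-2.768) = 1.1 °C.

1.1 °C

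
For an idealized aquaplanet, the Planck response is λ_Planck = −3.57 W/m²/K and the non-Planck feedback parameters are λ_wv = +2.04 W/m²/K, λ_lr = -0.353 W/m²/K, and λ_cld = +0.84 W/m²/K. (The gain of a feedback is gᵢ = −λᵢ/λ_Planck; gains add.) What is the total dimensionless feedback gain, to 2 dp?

Convert to gains: g_wv = 2.04/3.57 = 0.5714; g_lr = -0.353/3.57 = -0.09888; g_cld = 0.84/3.57 = 0.2353.
Total gain g = 0.70782.

0.71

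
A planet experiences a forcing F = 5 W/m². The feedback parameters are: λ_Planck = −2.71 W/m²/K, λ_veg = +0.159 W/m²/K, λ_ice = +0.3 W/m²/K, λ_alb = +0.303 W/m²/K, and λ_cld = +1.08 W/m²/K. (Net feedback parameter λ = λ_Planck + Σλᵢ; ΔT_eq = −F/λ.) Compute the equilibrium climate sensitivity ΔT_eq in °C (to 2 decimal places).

Net feedback parameter λ = (−2.71) + (+0.159) + (+0.3) + (+0.303) + (+1.08) = -0.868 W/m²/K.
ΔT = −F/λ = −5/(-0.868) = 5.76 °C.

5.76 °C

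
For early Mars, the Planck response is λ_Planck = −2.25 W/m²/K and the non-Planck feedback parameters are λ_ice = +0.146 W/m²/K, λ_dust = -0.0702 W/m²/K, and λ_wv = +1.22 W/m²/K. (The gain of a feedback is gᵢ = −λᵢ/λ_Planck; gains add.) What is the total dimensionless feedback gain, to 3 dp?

Convert to gains: g_ice = 0.146/2.25 = 0.06489; g_dust = -0.0702/2.25 = -0.0312; g_wv = 1.22/2.25 = 0.5422.
Total gain g = 0.57589.

0.576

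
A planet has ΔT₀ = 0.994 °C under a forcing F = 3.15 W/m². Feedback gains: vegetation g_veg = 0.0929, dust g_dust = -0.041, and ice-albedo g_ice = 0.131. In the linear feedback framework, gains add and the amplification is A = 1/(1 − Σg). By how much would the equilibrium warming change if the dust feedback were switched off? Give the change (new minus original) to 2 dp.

Original: g = 0.1829, ΔT = 0.994/(1−0.1829) = 1.2165 °C.
Without dust: g' = 0.2239, ΔT' = 0.994/(1−0.2239) = 1.2808 °C.
Change = 1.2808 − 1.2165 = 0.06 °C.

0.06 °C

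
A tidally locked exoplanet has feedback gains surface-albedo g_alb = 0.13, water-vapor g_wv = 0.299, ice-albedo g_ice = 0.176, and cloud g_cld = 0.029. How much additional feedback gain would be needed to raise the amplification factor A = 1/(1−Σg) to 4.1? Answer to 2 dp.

0.12

Current total gain = 0.634.
Target gain for A = 4.1: g* = 1 − 1/4.1 = 0.7561.
Additional gain needed = 0.7561 − 0.634 = 0.12.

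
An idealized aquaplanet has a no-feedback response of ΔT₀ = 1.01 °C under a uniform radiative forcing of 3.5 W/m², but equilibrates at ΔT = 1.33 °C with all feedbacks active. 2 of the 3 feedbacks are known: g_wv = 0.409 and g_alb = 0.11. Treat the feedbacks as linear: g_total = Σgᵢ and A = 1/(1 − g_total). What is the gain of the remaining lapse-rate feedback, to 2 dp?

-0.28

Amplification A = ΔT/ΔT₀ = 1.33/1.01 = 1.317.
Total gain g = 1 − 1/A = 1 − 1/1.317 = 0.2407.
Known gains sum to 0.409 + 0.11 = 0.519.
g_lr = 0.2407 − 0.519 = -0.28.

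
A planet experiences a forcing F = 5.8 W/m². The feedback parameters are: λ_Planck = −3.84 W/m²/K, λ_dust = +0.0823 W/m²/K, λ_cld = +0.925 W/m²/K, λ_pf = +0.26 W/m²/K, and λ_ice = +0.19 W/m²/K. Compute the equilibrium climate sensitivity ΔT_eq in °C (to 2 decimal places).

2.43 °C

Net feedback parameter λ = (−3.84) + (+0.0823) + (+0.925) + (+0.26) + (+0.19) = -2.3827 W/m²/K.
ΔT = −F/λ = −5.8/(-2.3827) = 2.43 °C.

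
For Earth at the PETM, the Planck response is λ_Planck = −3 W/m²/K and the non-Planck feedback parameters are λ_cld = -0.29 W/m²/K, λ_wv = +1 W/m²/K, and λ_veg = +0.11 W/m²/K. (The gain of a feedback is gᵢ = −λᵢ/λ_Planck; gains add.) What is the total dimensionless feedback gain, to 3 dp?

0.273

Convert to gains: g_cld = -0.29/3 = -0.09667; g_wv = 1/3 = 0.3333; g_veg = 0.11/3 = 0.03667.
Total gain g = 0.2733.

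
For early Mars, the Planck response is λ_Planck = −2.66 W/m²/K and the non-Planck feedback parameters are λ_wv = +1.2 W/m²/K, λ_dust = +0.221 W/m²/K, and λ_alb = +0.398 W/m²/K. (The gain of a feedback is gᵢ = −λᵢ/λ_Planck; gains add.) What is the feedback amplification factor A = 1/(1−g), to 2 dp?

3.16

Convert to gains: g_wv = 1.2/2.66 = 0.4511; g_dust = 0.221/2.66 = 0.08308; g_alb = 0.398/2.66 = 0.1496.
Total gain g = 0.68378.
A = 1/(1 − 0.68378) = 3.16.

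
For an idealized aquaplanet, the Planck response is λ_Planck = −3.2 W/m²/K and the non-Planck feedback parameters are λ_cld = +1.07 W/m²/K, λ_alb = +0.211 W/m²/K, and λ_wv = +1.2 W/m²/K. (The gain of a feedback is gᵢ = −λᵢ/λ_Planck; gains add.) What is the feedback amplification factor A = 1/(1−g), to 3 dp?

4.451

Convert to gains: g_cld = 1.07/3.2 = 0.3344; g_alb = 0.211/3.2 = 0.06594; g_wv = 1.2/3.2 = 0.375.
Total gain g = 0.77534.
A = 1/(1 − 0.77534) = 4.451.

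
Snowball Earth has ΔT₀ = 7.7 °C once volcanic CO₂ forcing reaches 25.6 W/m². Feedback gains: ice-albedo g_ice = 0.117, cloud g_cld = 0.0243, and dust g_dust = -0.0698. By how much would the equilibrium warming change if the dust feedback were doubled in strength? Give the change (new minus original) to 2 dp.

-0.58 °C

Original: g = 0.0715, ΔT = 7.7/(1−0.0715) = 8.2929 °C.
With doubled dust: g' = 0.0017, ΔT' = 7.7/(1−0.0017) = 7.7131 °C.
Change = 7.7131 − 8.2929 = -0.58 °C.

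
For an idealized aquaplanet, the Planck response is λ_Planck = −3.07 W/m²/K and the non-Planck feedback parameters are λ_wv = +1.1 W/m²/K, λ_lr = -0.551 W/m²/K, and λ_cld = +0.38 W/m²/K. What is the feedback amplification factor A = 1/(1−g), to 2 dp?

1.43

Convert to gains: g_wv = 1.1/3.07 = 0.3583; g_lr = -0.551/3.07 = -0.1795; g_cld = 0.38/3.07 = 0.1238.
Total gain g = 0.3026.
A = 1/(1 − 0.3026) = 1.43.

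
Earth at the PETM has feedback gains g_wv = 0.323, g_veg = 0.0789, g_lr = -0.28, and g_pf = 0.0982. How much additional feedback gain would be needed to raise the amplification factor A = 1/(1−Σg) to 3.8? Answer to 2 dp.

0.52

Current total gain = 0.2201.
Target gain for A = 3.8: g* = 1 − 1/3.8 = 0.7368.
Additional gain needed = 0.7368 − 0.2201 = 0.52.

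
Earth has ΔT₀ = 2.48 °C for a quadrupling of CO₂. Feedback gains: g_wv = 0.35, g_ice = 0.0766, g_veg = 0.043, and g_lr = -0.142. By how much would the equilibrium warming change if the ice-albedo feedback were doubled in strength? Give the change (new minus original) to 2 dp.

0.47 °C

Original: g = 0.3276, ΔT = 2.48/(1−0.3276) = 3.6883 °C.
With doubled ice-albedo: g' = 0.4042, ΔT' = 2.48/(1−0.4042) = 4.1625 °C.
Change = 4.1625 − 3.6883 = 0.47 °C.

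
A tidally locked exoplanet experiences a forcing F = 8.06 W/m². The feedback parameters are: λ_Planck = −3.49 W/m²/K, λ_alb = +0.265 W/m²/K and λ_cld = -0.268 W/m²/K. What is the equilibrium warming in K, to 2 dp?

2.31 K

Net feedback parameter λ = (−3.49) + (+0.265) + (-0.268) = -3.493 W/m²/K.
ΔT = −F/λ = −8.06/(-3.493) = 2.31 K.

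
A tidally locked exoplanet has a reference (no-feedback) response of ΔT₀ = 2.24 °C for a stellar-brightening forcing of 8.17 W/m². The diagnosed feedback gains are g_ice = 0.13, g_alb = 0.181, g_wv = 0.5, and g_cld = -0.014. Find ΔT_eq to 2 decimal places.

11.03 °C

Total gain g = 0.13 + 0.181 + 0.5 − 0.014 = 0.797.
Amplification A = 1/(1 − 0.797) = 4.926.
ΔT = 2.24 × 4.926 = 11.03 °C.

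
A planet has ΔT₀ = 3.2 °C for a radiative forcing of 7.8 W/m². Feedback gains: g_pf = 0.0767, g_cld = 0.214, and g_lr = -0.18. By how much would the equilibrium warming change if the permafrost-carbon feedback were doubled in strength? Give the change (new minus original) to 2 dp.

0.34 °C

Original: g = 0.1107, ΔT = 3.2/(1−0.1107) = 3.5983 °C.
With doubled permafrost-carbon: g' = 0.1874, ΔT' = 3.2/(1−0.1874) = 3.9380 °C.
Change = 3.9380 − 3.5983 = 0.34 °C.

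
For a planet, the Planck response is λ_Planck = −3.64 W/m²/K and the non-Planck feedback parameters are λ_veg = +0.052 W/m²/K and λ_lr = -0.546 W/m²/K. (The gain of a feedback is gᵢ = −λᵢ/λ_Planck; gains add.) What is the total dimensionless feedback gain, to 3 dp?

-0.136

Convert to gains: g_veg = 0.052/3.64 = 0.01429; g_lr = -0.546/3.64 = -0.15.
Total gain g = -0.13571.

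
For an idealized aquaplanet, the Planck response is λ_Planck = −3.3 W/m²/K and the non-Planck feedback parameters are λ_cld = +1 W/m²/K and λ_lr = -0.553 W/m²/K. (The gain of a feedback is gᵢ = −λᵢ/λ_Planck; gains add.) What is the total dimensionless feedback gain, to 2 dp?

Convert to gains: g_cld = 1/3.3 = 0.303; g_lr = -0.553/3.3 = -0.1676.
Total gain g = 0.1354.

0.14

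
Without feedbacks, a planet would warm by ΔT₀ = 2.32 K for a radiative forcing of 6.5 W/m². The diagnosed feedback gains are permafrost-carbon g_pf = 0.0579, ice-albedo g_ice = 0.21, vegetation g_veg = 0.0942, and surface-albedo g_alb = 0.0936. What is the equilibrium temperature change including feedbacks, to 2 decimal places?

Total gain g = 0.0579 + 0.21 + 0.0942 + 0.0936 = 0.4557.
Amplification A = 1/(1 − 0.4557) = 1.837.
ΔT = 2.32 × 1.837 = 4.26 K.

4.26 K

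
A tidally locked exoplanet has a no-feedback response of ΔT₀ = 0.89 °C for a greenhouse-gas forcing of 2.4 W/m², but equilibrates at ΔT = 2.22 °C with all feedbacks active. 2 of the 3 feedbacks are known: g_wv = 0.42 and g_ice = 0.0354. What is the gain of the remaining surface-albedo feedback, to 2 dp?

0.14

Amplification A = ΔT/ΔT₀ = 2.22/0.89 = 2.494.
Total gain g = 1 − 1/A = 1 − 1/2.494 = 0.599.
Known gains sum to 0.42 + 0.0354 = 0.4554.
g_alb = 0.599 − 0.4554 = 0.14.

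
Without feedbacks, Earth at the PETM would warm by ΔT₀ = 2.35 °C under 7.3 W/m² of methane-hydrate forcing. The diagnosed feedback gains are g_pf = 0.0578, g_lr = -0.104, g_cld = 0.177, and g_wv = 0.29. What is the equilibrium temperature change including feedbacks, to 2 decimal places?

4.06 °C

Total gain g = 0.0578 − 0.104 + 0.177 + 0.29 = 0.4208.
Amplification A = 1/(1 − 0.4208) = 1.727.
ΔT = 2.35 × 1.727 = 4.06 °C.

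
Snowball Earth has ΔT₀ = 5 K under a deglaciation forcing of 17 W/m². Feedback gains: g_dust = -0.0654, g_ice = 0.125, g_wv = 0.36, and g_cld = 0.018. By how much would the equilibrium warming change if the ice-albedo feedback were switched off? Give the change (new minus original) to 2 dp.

-1.62 K

Original: g = 0.4376, ΔT = 5/(1−0.4376) = 8.8905 K.
Without ice-albedo: g' = 0.3126, ΔT' = 5/(1−0.3126) = 7.2738 K.
Change = 7.2738 − 8.8905 = -1.62 K.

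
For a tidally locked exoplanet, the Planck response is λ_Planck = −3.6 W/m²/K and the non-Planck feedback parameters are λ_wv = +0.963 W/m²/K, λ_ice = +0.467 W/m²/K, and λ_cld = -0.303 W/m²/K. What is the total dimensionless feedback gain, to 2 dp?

Convert to gains: g_wv = 0.963/3.6 = 0.2675; g_ice = 0.467/3.6 = 0.1297; g_cld = -0.303/3.6 = -0.08417.
Total gain g = 0.31303.

0.31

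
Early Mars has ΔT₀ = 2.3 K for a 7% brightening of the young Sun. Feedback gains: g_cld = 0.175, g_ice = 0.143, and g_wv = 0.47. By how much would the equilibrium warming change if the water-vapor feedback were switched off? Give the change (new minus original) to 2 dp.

Original: g = 0.788, ΔT = 2.3/(1−0.788) = 10.8491 K.
Without water-vapor: g' = 0.318, ΔT' = 2.3/(1−0.318) = 3.3724 K.
Change = 3.3724 − 10.8491 = -7.48 K.

-7.48 K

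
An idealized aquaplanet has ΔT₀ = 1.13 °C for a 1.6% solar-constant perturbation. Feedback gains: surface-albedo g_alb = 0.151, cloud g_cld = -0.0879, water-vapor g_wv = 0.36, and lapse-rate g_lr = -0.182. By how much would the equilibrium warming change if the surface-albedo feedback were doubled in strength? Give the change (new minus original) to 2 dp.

0.37 °C

Original: g = 0.2411, ΔT = 1.13/(1−0.2411) = 1.4890 °C.
With doubled surface-albedo: g' = 0.3921, ΔT' = 1.13/(1−0.3921) = 1.8589 °C.
Change = 1.8589 − 1.4890 = 0.37 °C.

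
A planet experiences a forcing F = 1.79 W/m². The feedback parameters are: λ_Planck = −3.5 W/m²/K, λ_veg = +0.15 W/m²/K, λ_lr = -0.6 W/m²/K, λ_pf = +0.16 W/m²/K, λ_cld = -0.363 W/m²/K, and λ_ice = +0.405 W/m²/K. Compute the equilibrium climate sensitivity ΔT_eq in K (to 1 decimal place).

0.5 K

Net feedback parameter λ = (−3.5) + (+0.15) + (-0.6) + (+0.16) + (-0.363) + (+0.405) = -3.748 W/m²/K.
ΔT = −F/λ = −1.79/(-3.748) = 0.5 K.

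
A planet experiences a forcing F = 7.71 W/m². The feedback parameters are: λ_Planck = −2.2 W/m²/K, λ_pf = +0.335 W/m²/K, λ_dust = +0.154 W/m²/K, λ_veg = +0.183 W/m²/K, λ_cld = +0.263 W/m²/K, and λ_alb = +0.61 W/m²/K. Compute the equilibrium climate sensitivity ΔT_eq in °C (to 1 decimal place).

Net feedback parameter λ = (−2.2) + (+0.335) + (+0.154) + (+0.183) + (+0.263) + (+0.61) = -0.655 W/m²/K.
ΔT = −F/λ = −7.71/(-0.655) = 11.8 °C.

11.8 °C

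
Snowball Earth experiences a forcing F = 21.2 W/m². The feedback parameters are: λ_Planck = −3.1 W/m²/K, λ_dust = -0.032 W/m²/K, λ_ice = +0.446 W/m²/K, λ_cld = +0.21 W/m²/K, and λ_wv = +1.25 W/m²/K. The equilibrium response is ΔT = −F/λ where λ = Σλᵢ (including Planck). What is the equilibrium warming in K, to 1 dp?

Net feedback parameter λ = (−3.1) + (-0.032) + (+0.446) + (+0.21) + (+1.25) = -1.226 W/m²/K.
ΔT = −F/λ = −21.2/(-1.226) = 17.3 K.

17.3 K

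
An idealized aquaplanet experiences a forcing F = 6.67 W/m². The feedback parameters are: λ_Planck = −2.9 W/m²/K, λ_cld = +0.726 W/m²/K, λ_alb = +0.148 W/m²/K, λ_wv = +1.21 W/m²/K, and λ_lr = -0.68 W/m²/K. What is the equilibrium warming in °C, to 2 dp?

4.46 °C

Net feedback parameter λ = (−2.9) + (+0.726) + (+0.148) + (+1.21) + (-0.68) = -1.496 W/m²/K.
ΔT = −F/λ = −6.67/(-1.496) = 4.46 °C.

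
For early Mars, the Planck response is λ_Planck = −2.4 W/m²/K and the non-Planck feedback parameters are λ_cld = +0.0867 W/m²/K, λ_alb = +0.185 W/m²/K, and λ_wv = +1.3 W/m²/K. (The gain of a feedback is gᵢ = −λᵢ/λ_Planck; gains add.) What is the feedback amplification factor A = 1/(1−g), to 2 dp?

2.90

Convert to gains: g_cld = 0.0867/2.4 = 0.03613; g_alb = 0.185/2.4 = 0.07708; g_wv = 1.3/2.4 = 0.5417.
Total gain g = 0.65491.
A = 1/(1 − 0.65491) = 2.90.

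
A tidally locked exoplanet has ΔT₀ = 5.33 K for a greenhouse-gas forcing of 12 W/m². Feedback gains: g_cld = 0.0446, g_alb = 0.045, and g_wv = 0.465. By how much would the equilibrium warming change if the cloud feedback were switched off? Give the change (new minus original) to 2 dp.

Original: g = 0.5546, ΔT = 5.33/(1−0.5546) = 11.9668 K.
Without cloud: g' = 0.51, ΔT' = 5.33/(1−0.51) = 10.8776 K.
Change = 10.8776 − 11.9668 = -1.09 K.

-1.09 K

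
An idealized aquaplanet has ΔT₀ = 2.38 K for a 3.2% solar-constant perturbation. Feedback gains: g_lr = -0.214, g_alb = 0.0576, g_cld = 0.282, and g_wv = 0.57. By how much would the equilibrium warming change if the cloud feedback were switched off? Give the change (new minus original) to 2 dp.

Original: g = 0.6956, ΔT = 2.38/(1−0.6956) = 7.8187 K.
Without cloud: g' = 0.4136, ΔT' = 2.38/(1−0.4136) = 4.0587 K.
Change = 4.0587 − 7.8187 = -3.76 K.

-3.76 K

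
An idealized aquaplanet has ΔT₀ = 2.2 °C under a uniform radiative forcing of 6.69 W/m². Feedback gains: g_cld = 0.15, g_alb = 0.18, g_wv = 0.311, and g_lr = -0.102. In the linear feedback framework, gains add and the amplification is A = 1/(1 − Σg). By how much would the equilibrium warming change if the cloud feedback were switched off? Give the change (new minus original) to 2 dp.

-1.17 °C

Original: g = 0.539, ΔT = 2.2/(1−0.539) = 4.7722 °C.
Without cloud: g' = 0.389, ΔT' = 2.2/(1−0.389) = 3.6007 °C.
Change = 3.6007 − 4.7722 = -1.17 °C.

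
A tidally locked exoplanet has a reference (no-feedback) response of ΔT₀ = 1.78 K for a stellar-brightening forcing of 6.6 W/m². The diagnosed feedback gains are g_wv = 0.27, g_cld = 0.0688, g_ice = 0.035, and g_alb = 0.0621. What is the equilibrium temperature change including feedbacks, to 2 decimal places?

Total gain g = 0.27 + 0.0688 + 0.035 + 0.0621 = 0.4359.
Amplification A = 1/(1 − 0.4359) = 1.773.
ΔT = 1.78 × 1.773 = 3.16 K.

3.16 K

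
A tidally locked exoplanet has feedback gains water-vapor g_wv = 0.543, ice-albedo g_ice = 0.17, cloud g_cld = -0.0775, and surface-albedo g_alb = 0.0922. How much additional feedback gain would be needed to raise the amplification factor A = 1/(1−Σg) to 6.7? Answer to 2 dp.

0.12

Current total gain = 0.7277.
Target gain for A = 6.7: g* = 1 − 1/6.7 = 0.8507.
Additional gain needed = 0.8507 − 0.7277 = 0.12.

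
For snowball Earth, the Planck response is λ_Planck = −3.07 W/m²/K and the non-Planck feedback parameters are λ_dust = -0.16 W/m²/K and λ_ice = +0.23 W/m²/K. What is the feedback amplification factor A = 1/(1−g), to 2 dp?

1.02

Convert to gains: g_dust = -0.16/3.07 = -0.05212; g_ice = 0.23/3.07 = 0.07492.
Total gain g = 0.0228.
A = 1/(1 − 0.0228) = 1.02.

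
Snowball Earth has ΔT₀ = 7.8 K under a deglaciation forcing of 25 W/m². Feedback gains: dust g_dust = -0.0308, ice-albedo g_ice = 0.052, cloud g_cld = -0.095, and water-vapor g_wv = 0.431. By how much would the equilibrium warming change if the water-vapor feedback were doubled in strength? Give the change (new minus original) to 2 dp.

Original: g = 0.3572, ΔT = 7.8/(1−0.3572) = 12.1344 K.
With doubled water-vapor: g' = 0.7882, ΔT' = 7.8/(1−0.7882) = 36.8272 K.
Change = 36.8272 − 12.1344 = 24.69 K.

24.69 K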